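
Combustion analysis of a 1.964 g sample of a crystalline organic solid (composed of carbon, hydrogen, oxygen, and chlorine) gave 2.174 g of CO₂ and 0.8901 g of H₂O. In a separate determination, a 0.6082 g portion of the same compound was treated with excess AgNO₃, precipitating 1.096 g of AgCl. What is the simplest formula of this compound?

C2H4ClO

mol C = 2.174 g CO₂ ÷ 44.009 g/mol = 0.049399 mol
mol H = 2 × 0.8901 g H₂O ÷ 18.015 g/mol = 0.098818 mol
From the AgCl data: mol Cl per gram of compound = (1.096 ÷ 143.318) ÷ 0.6082 = 0.012574 mol/g, so in the 1.964 g combustion sample mol Cl = 0.024695 mol
mass O = 1.964 − (0.59333 + 0.099608 + 0.87543) = 0.39563 g → mol O = 0.39563 ÷ 15.999 = 0.024728 mol
Divide by the smallest (0.024695 mol): C 2.000, H 4.002, Cl 1.000, O 1.001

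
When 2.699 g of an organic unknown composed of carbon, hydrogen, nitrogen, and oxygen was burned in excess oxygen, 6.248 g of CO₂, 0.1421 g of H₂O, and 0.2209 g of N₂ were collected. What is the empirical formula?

mol C = 6.248 g CO₂ ÷ 44.009 g/mol = 0.14197 mol
mol H = 2 × 0.1421 g H₂O ÷ 18.015 g/mol = 0.015776 mol
mol N = 2 × 0.2209 g N₂ ÷ 28.014 g/mol = 0.015771 mol
mass O = 2.699 − (1.7052 + 0.015902 + 0.22090) = 0.75698 g → mol O = 0.75698 ÷ 15.999 = 0.047315 mol
Divide by the smallest (0.015771 mol): C 9.002, H 1.000, N 1.000, O 3.000

C9HNO3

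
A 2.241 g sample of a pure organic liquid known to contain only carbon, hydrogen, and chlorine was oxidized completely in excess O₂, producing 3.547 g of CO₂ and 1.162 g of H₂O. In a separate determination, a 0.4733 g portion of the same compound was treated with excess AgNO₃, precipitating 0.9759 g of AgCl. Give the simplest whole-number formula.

C5H8Cl2

mol C = 3.547 g CO₂ ÷ 44.009 g/mol = 0.080597 mol
mol H = 2 × 1.162 g H₂O ÷ 18.015 g/mol = 0.12900 mol
From the AgCl data: mol Cl per gram of compound = (0.9759 ÷ 143.318) ÷ 0.4733 = 0.014387 mol/g, so in the 2.241 g combustion sample mol Cl = 0.032241 mol
Divide by the smallest (0.032241 mol): C 2.500, H 4.001, Cl 1.000
Multiplying each by 2 gives whole numbers: C 5.00, H 8.00, Cl 2.00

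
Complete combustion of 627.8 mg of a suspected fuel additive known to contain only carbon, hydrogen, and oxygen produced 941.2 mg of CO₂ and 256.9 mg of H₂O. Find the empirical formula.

mol C = 0.9412 g CO₂ ÷ 44.009 g/mol = 0.021387 mol
mol H = 2 × 0.2569 g H₂O ÷ 18.015 g/mol = 0.028521 mol
mass O = 0.6278 − (0.25687 + 0.028749) = 0.34218 g → mol O = 0.34218 ÷ 15.999 = 0.021387 mol
Divide by the smallest (0.021387 mol): C 1.000, H 1.334, O 1.000
Multiplying each by 3 gives whole numbers: C 3.00, H 4.00, O 3.00

C3H4O3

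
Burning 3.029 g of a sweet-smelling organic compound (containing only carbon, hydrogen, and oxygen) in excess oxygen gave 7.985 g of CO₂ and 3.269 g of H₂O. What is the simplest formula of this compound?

mol C = 7.985 g CO₂ ÷ 44.009 g/mol = 0.18144 mol
mol H = 2 × 3.269 g H₂O ÷ 18.015 g/mol = 0.36292 mol
mass O = 3.029 − (2.1793 + 0.36582) = 0.48390 g → mol O = 0.48390 ÷ 15.999 = 0.030246 mol
Divide by the smallest (0.030246 mol): C 5.999, H 11.999, O 1.000

C6H12O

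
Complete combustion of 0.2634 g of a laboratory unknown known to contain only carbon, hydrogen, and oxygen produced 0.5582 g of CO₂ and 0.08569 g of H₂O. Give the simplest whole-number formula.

mol C = 0.5582 g CO₂ ÷ 44.009 g/mol = 0.012684 mol
mol H = 2 × 0.08569 g H₂O ÷ 18.015 g/mol = 0.0095132 mol
mass O = 0.2634 − (0.15234 + 0.0095893) = 0.10147 g → mol O = 0.10147 ÷ 15.999 = 0.0063420 mol
Divide by the smallest (0.0063420 mol): C 2.000, H 1.500, O 1.000
Multiplying each by 2 gives whole numbers: C 4.00, H 3.00, O 2.00

C4H3O2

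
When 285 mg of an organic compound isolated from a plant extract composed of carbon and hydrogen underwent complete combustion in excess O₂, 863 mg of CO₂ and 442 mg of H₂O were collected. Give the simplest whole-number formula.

mol C = 0.863 g CO₂ ÷ 44.009 g/mol = 0.01961 mol
mol H = 2 × 0.442 g H₂O ÷ 18.015 g/mol = 0.04907 mol
Divide by the smallest (0.01961 mol): C 1.000, H 2.502
Multiplying each by 2 gives whole numbers: C 2.00, H 5.00

C2H5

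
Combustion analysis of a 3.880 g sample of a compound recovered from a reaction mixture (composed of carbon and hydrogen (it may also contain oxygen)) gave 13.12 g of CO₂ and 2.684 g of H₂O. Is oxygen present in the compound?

no

mol C = 13.12 g CO₂ ÷ 44.009 g/mol = 0.29812 mol
mol H = 2 × 2.684 g H₂O ÷ 18.015 g/mol = 0.29797 mol
C and H together account for 3.8811 g — essentially the entire 3.880 g sample — so the compound contains no oxygen.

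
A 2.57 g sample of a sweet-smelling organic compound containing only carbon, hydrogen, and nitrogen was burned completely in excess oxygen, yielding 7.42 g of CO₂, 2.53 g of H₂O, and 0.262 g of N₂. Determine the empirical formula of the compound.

C9H15N

mol C = 7.42 g CO₂ ÷ 44.009 g/mol = 0.1686 mol
mol H = 2 × 2.53 g H₂O ÷ 18.015 g/mol = 0.2809 mol
mol N = 2 × 0.262 g N₂ ÷ 28.014 g/mol = 0.01870 mol
Divide by the smallest (0.01870 mol): C 9.014, H 15.016, N 1.000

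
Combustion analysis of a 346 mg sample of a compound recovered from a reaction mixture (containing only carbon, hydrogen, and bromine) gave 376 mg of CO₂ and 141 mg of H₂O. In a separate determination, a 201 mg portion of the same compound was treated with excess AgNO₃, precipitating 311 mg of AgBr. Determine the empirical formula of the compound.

mol C = 0.376 g CO₂ ÷ 44.009 g/mol = 0.008544 mol
mol H = 2 × 0.141 g H₂O ÷ 18.015 g/mol = 0.01565 mol
From the AgBr data: mol Br per gram of compound = (0.311 ÷ 187.772) ÷ 0.201 = 0.008240 mol/g, so in the 0.346 g combustion sample mol Br = 0.002851 mol
Divide by the smallest (0.002851 mol): C 2.997, H 5.490, Br 1.000
Multiplying each by 2 gives whole numbers: C 5.99, H 10.98, Br 2.00

C6H11Br2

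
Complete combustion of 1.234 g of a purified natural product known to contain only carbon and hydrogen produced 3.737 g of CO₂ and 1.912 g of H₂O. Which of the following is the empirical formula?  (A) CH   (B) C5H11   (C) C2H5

(C) C2H5

mol C = 3.737 g CO₂ ÷ 44.009 g/mol = 0.084914 mol
mol H = 2 × 1.912 g H₂O ÷ 18.015 g/mol = 0.21227 mol
Divide by the smallest (0.084914 mol): C 1.000, H 2.500
Multiplying each by 2 gives whole numbers: C 2.00, H 5.00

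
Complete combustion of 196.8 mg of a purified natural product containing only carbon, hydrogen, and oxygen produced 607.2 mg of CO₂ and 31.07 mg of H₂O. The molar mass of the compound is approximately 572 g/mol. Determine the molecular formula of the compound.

C40H10O5

mol C = 0.6072 g CO₂ ÷ 44.009 g/mol = 0.013797 mol
mol H = 2 × 0.03107 g H₂O ÷ 18.015 g/mol = 0.0034493 mol
mass O = 0.1968 − (0.16572 + 0.0034769) = 0.027605 g → mol O = 0.027605 ÷ 15.999 = 0.0017254 mol
Divide by the smallest (0.0017254 mol): C 7.996, H 1.999, O 1.000
Empirical formula: C8H2O
Empirical-formula mass = 114.10 g/mol; 572 ÷ 114.10 ≈ 5, so the molecular formula is C40H10O5.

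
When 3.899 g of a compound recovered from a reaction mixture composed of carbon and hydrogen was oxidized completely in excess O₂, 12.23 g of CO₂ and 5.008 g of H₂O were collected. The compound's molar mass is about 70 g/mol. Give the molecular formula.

mol C = 12.23 g CO₂ ÷ 44.009 g/mol = 0.27790 mol
mol H = 2 × 5.008 g H₂O ÷ 18.015 g/mol = 0.55598 mol
Divide by the smallest (0.27790 mol): C 1.000, H 2.001
Empirical formula: CH2
Empirical-formula mass = 14.03 g/mol; 70 ÷ 14.03 ≈ 5, so the molecular formula is C5H10.

C5H10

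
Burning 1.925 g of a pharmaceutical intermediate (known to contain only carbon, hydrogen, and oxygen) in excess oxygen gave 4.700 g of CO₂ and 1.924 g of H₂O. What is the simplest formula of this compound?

C4H8O

mol C = 4.700 g CO₂ ÷ 44.009 g/mol = 0.10680 mol
mol H = 2 × 1.924 g H₂O ÷ 18.015 g/mol = 0.21360 mol
mass O = 1.925 − (1.2827 + 0.21531) = 0.42696 g → mol O = 0.42696 ÷ 15.999 = 0.026687 mol
Divide by the smallest (0.026687 mol): C 4.002, H 8.004, O 1.000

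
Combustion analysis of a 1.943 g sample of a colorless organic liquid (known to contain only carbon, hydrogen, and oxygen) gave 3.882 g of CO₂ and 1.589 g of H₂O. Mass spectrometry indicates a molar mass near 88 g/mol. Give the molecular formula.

C4H8O2

mol C = 3.882 g CO₂ ÷ 44.009 g/mol = 0.088209 mol
mol H = 2 × 1.589 g H₂O ÷ 18.015 g/mol = 0.17641 mol
mass O = 1.943 − (1.0595 + 0.17782) = 0.70570 g → mol O = 0.70570 ÷ 15.999 = 0.044109 mol
Divide by the smallest (0.044109 mol): C 2.000, H 3.999, O 1.000
Empirical formula: C2H4O
Empirical-formula mass = 44.05 g/mol; 88 ÷ 44.05 ≈ 2, so the molecular formula is C4H8O2.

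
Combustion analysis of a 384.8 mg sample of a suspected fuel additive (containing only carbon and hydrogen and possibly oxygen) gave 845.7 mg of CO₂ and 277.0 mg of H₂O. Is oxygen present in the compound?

mol C = 0.8457 g CO₂ ÷ 44.009 g/mol = 0.019217 mol
mol H = 2 × 0.2770 g H₂O ÷ 18.015 g/mol = 0.030752 mol
C and H account for only 0.26181 g of the 0.3848 g sample; the remaining 0.12299 g must be oxygen.

yes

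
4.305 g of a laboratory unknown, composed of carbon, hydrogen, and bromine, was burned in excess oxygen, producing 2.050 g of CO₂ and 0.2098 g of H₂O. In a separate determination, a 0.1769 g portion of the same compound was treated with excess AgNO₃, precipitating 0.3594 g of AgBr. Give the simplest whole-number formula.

mol C = 2.050 g CO₂ ÷ 44.009 g/mol = 0.046581 mol
mol H = 2 × 0.2098 g H₂O ÷ 18.015 g/mol = 0.023292 mol
From the AgBr data: mol Br per gram of compound = (0.3594 ÷ 187.772) ÷ 0.1769 = 0.010820 mol/g, so in the 4.305 g combustion sample mol Br = 0.046579 mol
Divide by the smallest (0.023292 mol): C 2.000, H 1.000, Br 2.000

C2HBr2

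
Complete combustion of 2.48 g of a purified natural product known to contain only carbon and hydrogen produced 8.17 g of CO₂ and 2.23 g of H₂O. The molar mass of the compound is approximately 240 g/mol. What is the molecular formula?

mol C = 8.17 g CO₂ ÷ 44.009 g/mol = 0.1856 mol
mol H = 2 × 2.23 g H₂O ÷ 18.015 g/mol = 0.2476 mol
Divide by the smallest (0.1856 mol): C 1.000, H 1.334
Multiplying each by 3 gives whole numbers: C 3.00, H 4.00
Empirical formula: C3H4
Empirical-formula mass = 40.06 g/mol; 240 ÷ 40.06 ≈ 6, so the molecular formula is C18H24.

C18H24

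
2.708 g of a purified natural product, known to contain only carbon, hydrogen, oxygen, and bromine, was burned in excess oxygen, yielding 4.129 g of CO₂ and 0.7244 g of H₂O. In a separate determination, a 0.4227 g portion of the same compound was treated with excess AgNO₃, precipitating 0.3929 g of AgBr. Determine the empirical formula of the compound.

mol C = 4.129 g CO₂ ÷ 44.009 g/mol = 0.093822 mol
mol H = 2 × 0.7244 g H₂O ÷ 18.015 g/mol = 0.080422 mol
From the AgBr data: mol Br per gram of compound = (0.3929 ÷ 187.772) ÷ 0.4227 = 0.0049502 mol/g, so in the 2.708 g combustion sample mol Br = 0.013405 mol
mass O = 2.708 − (1.1269 + 0.081065 + 1.0711) = 0.42893 g → mol O = 0.42893 ÷ 15.999 = 0.026810 mol
Divide by the smallest (0.013405 mol): C 6.999, H 5.999, Br 1.000, O 2.000

C7H6BrO2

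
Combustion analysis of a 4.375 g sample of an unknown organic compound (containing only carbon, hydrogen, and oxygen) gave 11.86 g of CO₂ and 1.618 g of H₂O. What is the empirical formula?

mol C = 11.86 g CO₂ ÷ 44.009 g/mol = 0.26949 mol
mol H = 2 × 1.618 g H₂O ÷ 18.015 g/mol = 0.17963 mol
mass O = 4.375 − (3.2368 + 0.18107) = 0.95709 g → mol O = 0.95709 ÷ 15.999 = 0.059822 mol
Divide by the smallest (0.059822 mol): C 4.505, H 3.003, O 1.000
Multiplying each by 2 gives whole numbers: C 9.01, H 6.01, O 2.00

C9H6O2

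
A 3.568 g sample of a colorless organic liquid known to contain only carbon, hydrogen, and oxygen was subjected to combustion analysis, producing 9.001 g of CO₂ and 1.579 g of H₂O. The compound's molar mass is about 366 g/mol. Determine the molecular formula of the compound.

mol C = 9.001 g CO₂ ÷ 44.009 g/mol = 0.20453 mol
mol H = 2 × 1.579 g H₂O ÷ 18.015 g/mol = 0.17530 mol
mass O = 3.568 − (2.4566 + 0.17670) = 0.93473 g → mol O = 0.93473 ÷ 15.999 = 0.058424 mol
Divide by the smallest (0.058424 mol): C 3.501, H 3.000, O 1.000
Multiplying each by 2 gives whole numbers: C 7.00, H 6.00, O 2.00
Empirical formula: C7H6O2
Empirical-formula mass = 122.12 g/mol; 366 ÷ 122.12 ≈ 3, so the molecular formula is C21H18O6.

C21H18O6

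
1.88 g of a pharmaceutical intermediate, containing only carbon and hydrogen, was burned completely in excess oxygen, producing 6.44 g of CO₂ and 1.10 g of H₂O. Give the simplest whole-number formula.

mol C = 6.44 g CO₂ ÷ 44.009 g/mol = 0.1463 mol
mol H = 2 × 1.10 g H₂O ÷ 18.015 g/mol = 0.1221 mol
Divide by the smallest (0.1221 mol): C 1.198, H 1.000
Multiplying each by 5 gives whole numbers: C 5.99, H 5.00

C6H5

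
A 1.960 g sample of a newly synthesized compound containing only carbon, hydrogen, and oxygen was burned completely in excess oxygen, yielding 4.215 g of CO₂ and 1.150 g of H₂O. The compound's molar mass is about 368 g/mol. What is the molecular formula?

C18H24O8

mol C = 4.215 g CO₂ ÷ 44.009 g/mol = 0.095776 mol
mol H = 2 × 1.150 g H₂O ÷ 18.015 g/mol = 0.12767 mol
mass O = 1.960 − (1.1504 + 0.12869) = 0.68094 g → mol O = 0.68094 ÷ 15.999 = 0.042562 mol
Divide by the smallest (0.042562 mol): C 2.250, H 3.000, O 1.000
Multiplying each by 4 gives whole numbers: C 9.00, H 12.00, O 4.00
Empirical formula: C9H12O4
Empirical-formula mass = 184.19 g/mol; 368 ÷ 184.19 ≈ 2, so the molecular formula is C18H24O8.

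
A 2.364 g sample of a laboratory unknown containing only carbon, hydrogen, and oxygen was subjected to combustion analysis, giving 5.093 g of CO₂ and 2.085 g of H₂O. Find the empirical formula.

C5H10O2

mol C = 5.093 g CO₂ ÷ 44.009 g/mol = 0.11573 mol
mol H = 2 × 2.085 g H₂O ÷ 18.015 g/mol = 0.23147 mol
mass O = 2.364 − (1.3900 + 0.23333) = 0.74069 g → mol O = 0.74069 ÷ 15.999 = 0.046296 mol
Divide by the smallest (0.046296 mol): C 2.500, H 5.000, O 1.000
Multiplying each by 2 gives whole numbers: C 5.00, H 10.00, O 2.00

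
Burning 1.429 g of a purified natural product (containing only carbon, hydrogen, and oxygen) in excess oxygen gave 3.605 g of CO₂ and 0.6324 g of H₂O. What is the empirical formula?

C7H6O2

mol C = 3.605 g CO₂ ÷ 44.009 g/mol = 0.081915 mol
mol H = 2 × 0.6324 g H₂O ÷ 18.015 g/mol = 0.070208 mol
mass O = 1.429 − (0.98388 + 0.070770) = 0.37435 g → mol O = 0.37435 ÷ 15.999 = 0.023398 mol
Divide by the smallest (0.023398 mol): C 3.501, H 3.001, O 1.000
Multiplying each by 2 gives whole numbers: C 7.00, H 6.00, O 2.00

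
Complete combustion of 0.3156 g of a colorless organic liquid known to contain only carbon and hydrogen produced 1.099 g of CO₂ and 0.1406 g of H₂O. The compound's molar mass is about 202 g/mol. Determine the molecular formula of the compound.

mol C = 1.099 g CO₂ ÷ 44.009 g/mol = 0.024972 mol
mol H = 2 × 0.1406 g H₂O ÷ 18.015 g/mol = 0.015609 mol
Divide by the smallest (0.015609 mol): C 1.600, H 1.000
Multiplying each by 5 gives whole numbers: C 8.00, H 5.00
Empirical formula: C8H5
Empirical-formula mass = 101.13 g/mol; 202 ÷ 101.13 ≈ 2, so the molecular formula is C16H10.

C16H10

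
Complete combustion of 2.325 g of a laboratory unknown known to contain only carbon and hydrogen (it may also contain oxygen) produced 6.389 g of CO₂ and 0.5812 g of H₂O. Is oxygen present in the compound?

mol C = 6.389 g CO₂ ÷ 44.009 g/mol = 0.14517 mol
mol H = 2 × 0.5812 g H₂O ÷ 18.015 g/mol = 0.064524 mol
C and H account for only 1.8087 g of the 2.325 g sample; the remaining 0.51626 g must be oxygen.

yes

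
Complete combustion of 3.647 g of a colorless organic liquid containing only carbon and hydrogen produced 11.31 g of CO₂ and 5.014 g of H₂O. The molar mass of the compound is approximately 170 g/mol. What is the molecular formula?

C12H26

mol C = 11.31 g CO₂ ÷ 44.009 g/mol = 0.25699 mol
mol H = 2 × 5.014 g H₂O ÷ 18.015 g/mol = 0.55665 mol
Divide by the smallest (0.25699 mol): C 1.000, H 2.166
Multiplying each by 6 gives whole numbers: C 6.00, H 13.00
Empirical formula: C6H13
Empirical-formula mass = 85.17 g/mol; 170 ÷ 85.17 ≈ 2, so the molecular formula is C12H26.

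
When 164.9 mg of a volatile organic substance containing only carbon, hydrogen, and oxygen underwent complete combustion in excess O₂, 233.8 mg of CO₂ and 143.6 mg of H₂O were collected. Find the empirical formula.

CH3O

mol C = 0.2338 g CO₂ ÷ 44.009 g/mol = 0.0053125 mol
mol H = 2 × 0.1436 g H₂O ÷ 18.015 g/mol = 0.015942 mol
mass O = 0.1649 − (0.063809 + 0.016070) = 0.085021 g → mol O = 0.085021 ÷ 15.999 = 0.0053142 mol
Divide by the smallest (0.0053125 mol): C 1.000, H 3.001, O 1.000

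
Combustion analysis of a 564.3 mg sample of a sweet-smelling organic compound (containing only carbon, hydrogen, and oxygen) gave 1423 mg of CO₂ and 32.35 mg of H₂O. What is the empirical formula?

mol C = 1.423 g CO₂ ÷ 44.009 g/mol = 0.032334 mol
mol H = 2 × 0.03235 g H₂O ÷ 18.015 g/mol = 0.0035915 mol
mass O = 0.5643 − (0.38837 + 0.0036202) = 0.17231 g → mol O = 0.17231 ÷ 15.999 = 0.010770 mol
Divide by the smallest (0.0035915 mol): C 9.003, H 1.000, O 2.999

C9HO3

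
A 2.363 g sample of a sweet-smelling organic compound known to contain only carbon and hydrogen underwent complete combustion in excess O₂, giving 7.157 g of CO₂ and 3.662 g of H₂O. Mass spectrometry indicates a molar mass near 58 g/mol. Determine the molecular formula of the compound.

mol C = 7.157 g CO₂ ÷ 44.009 g/mol = 0.16263 mol
mol H = 2 × 3.662 g H₂O ÷ 18.015 g/mol = 0.40655 mol
Divide by the smallest (0.16263 mol): C 1.000, H 2.500
Multiplying each by 2 gives whole numbers: C 2.00, H 5.00
Empirical formula: C2H5
Empirical-formula mass = 29.06 g/mol; 58 ÷ 29.06 ≈ 2, so the molecular formula is C4H10.

C4H10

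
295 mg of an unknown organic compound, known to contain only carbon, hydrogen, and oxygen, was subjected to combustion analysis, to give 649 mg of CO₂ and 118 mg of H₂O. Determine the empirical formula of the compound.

C9H8O4

mol C = 0.649 g CO₂ ÷ 44.009 g/mol = 0.01475 mol
mol H = 2 × 0.118 g H₂O ÷ 18.015 g/mol = 0.01310 mol
mass O = 0.295 − (0.1771 + 0.01320) = 0.1047 g → mol O = 0.1047 ÷ 15.999 = 0.006542 mol
Divide by the smallest (0.006542 mol): C 2.254, H 2.002, O 1.000
Multiplying each by 4 gives whole numbers: C 9.02, H 8.01, O 4.00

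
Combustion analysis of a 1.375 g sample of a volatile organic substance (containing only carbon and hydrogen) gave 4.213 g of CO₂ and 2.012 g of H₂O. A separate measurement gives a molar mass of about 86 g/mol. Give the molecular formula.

C6H14

mol C = 4.213 g CO₂ ÷ 44.009 g/mol = 0.095730 mol
mol H = 2 × 2.012 g H₂O ÷ 18.015 g/mol = 0.22337 mol
Divide by the smallest (0.095730 mol): C 1.000, H 2.333
Multiplying each by 3 gives whole numbers: C 3.00, H 7.00
Empirical formula: C3H7
Empirical-formula mass = 43.09 g/mol; 86 ÷ 43.09 ≈ 2, so the molecular formula is C6H14.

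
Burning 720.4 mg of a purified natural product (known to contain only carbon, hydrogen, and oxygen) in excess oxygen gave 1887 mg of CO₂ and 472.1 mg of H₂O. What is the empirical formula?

C9H11O2

mol C = 1.887 g CO₂ ÷ 44.009 g/mol = 0.042878 mol
mol H = 2 × 0.4721 g H₂O ÷ 18.015 g/mol = 0.052412 mol
mass O = 0.7204 − (0.51500 + 0.052831) = 0.15257 g → mol O = 0.15257 ÷ 15.999 = 0.0095360 mol
Divide by the smallest (0.0095360 mol): C 4.496, H 5.496, O 1.000
Multiplying each by 2 gives whole numbers: C 8.99, H 10.99, O 2.00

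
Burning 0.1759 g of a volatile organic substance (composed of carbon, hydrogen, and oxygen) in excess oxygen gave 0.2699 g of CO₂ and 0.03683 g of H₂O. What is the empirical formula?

C3H2O3

mol C = 0.2699 g CO₂ ÷ 44.009 g/mol = 0.0061328 mol
mol H = 2 × 0.03683 g H₂O ÷ 18.015 g/mol = 0.0040888 mol
mass O = 0.1759 − (0.073661 + 0.0041215) = 0.098117 g → mol O = 0.098117 ÷ 15.999 = 0.0061327 mol
Divide by the smallest (0.0040888 mol): C 1.500, H 1.000, O 1.500
Multiplying each by 2 gives whole numbers: C 3.00, H 2.00, O 3.00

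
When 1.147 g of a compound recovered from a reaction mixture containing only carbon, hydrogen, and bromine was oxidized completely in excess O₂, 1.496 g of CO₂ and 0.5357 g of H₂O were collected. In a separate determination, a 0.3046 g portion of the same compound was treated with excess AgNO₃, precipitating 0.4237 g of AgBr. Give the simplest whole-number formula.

mol C = 1.496 g CO₂ ÷ 44.009 g/mol = 0.033993 mol
mol H = 2 × 0.5357 g H₂O ÷ 18.015 g/mol = 0.059473 mol
From the AgBr data: mol Br per gram of compound = (0.4237 ÷ 187.772) ÷ 0.3046 = 0.0074079 mol/g, so in the 1.147 g combustion sample mol Br = 0.0084969 mol
Divide by the smallest (0.0084969 mol): C 4.001, H 6.999, Br 1.000

C4H7Br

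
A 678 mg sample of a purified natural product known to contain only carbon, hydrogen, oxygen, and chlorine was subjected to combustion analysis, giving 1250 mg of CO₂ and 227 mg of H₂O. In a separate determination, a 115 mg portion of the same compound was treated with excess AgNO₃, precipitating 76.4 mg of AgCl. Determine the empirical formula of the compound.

mol C = 1.25 g CO₂ ÷ 44.009 g/mol = 0.02840 mol
mol H = 2 × 0.227 g H₂O ÷ 18.015 g/mol = 0.02520 mol
From the AgCl data: mol Cl per gram of compound = (0.0764 ÷ 143.318) ÷ 0.115 = 0.004635 mol/g, so in the 0.678 g combustion sample mol Cl = 0.003143 mol
mass O = 0.678 − (0.3412 + 0.02540 + 0.1114) = 0.2000 g → mol O = 0.2000 ÷ 15.999 = 0.01250 mol
Divide by the smallest (0.003143 mol): C 9.037, H 8.019, Cl 1.000, O 3.978

C9H8ClO4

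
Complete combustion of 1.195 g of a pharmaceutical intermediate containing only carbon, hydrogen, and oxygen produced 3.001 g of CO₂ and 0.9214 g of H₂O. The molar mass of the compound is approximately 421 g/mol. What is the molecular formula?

mol C = 3.001 g CO₂ ÷ 44.009 g/mol = 0.068191 mol
mol H = 2 × 0.9214 g H₂O ÷ 18.015 g/mol = 0.10229 mol
mass O = 1.195 − (0.81904 + 0.10311) = 0.27285 g → mol O = 0.27285 ÷ 15.999 = 0.017054 mol
Divide by the smallest (0.017054 mol): C 3.998, H 5.998, O 1.000
Empirical formula: C4H6O
Empirical-formula mass = 70.09 g/mol; 421 ÷ 70.09 ≈ 6, so the molecular formula is C24H36O6.

C24H36O6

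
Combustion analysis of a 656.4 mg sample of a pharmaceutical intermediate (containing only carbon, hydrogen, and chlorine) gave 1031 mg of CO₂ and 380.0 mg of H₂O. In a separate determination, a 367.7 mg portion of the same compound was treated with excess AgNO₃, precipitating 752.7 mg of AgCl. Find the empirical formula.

mol C = 1.031 g CO₂ ÷ 44.009 g/mol = 0.023427 mol
mol H = 2 × 0.3800 g H₂O ÷ 18.015 g/mol = 0.042187 mol
From the AgCl data: mol Cl per gram of compound = (0.7527 ÷ 143.318) ÷ 0.3677 = 0.014283 mol/g, so in the 0.6564 g combustion sample mol Cl = 0.0093755 mol
Divide by the smallest (0.0093755 mol): C 2.499, H 4.500, Cl 1.000
Multiplying each by 2 gives whole numbers: C 5.00, H 9.00, Cl 2.00

C5H9Cl2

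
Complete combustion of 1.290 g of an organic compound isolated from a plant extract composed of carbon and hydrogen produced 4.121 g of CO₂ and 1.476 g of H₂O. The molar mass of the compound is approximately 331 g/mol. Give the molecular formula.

mol C = 4.121 g CO₂ ÷ 44.009 g/mol = 0.093640 mol
mol H = 2 × 1.476 g H₂O ÷ 18.015 g/mol = 0.16386 mol
Divide by the smallest (0.093640 mol): C 1.000, H 1.750
Multiplying each by 4 gives whole numbers: C 4.00, H 7.00
Empirical formula: C4H7
Empirical-formula mass = 55.10 g/mol; 331 ÷ 55.10 ≈ 6, so the molecular formula is C24H42.

C24H42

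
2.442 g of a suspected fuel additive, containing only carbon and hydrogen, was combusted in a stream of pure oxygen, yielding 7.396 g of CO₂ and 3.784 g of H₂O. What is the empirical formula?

mol C = 7.396 g CO₂ ÷ 44.009 g/mol = 0.16806 mol
mol H = 2 × 3.784 g H₂O ÷ 18.015 g/mol = 0.42009 mol
Divide by the smallest (0.16806 mol): C 1.000, H 2.500
Multiplying each by 2 gives whole numbers: C 2.00, H 5.00

C2H5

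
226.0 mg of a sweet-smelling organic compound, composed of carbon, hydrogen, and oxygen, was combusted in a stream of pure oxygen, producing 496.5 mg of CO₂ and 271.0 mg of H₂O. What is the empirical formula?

C3H8O

mol C = 0.4965 g CO₂ ÷ 44.009 g/mol = 0.011282 mol
mol H = 2 × 0.2710 g H₂O ÷ 18.015 g/mol = 0.030086 mol
mass O = 0.2260 − (0.13551 + 0.030327) = 0.060168 g → mol O = 0.060168 ÷ 15.999 = 0.0037607 mol
Divide by the smallest (0.0037607 mol): C 3.000, H 8.000, O 1.000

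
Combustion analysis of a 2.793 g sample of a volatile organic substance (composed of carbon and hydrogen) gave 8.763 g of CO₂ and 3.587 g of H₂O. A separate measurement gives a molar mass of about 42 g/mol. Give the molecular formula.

mol C = 8.763 g CO₂ ÷ 44.009 g/mol = 0.19912 mol
mol H = 2 × 3.587 g H₂O ÷ 18.015 g/mol = 0.39822 mol
Divide by the smallest (0.19912 mol): C 1.000, H 2.000
Empirical formula: CH2
Empirical-formula mass = 14.03 g/mol; 42 ÷ 14.03 ≈ 3, so the molecular formula is C3H6.

C3H6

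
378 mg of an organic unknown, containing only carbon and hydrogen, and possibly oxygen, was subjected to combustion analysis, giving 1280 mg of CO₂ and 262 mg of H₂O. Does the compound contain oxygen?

mol C = 1.28 g CO₂ ÷ 44.009 g/mol = 0.02908 mol
mol H = 2 × 0.262 g H₂O ÷ 18.015 g/mol = 0.02909 mol
C and H together account for 0.3787 g — essentially the entire 0.378 g sample — so the compound contains no oxygen.

no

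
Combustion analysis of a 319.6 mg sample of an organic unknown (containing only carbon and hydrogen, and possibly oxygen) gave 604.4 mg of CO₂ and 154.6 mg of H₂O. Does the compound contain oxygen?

yes

mol C = 0.6044 g CO₂ ÷ 44.009 g/mol = 0.013734 mol
mol H = 2 × 0.1546 g H₂O ÷ 18.015 g/mol = 0.017163 mol
C and H account for only 0.18225 g of the 0.3196 g sample; the remaining 0.13735 g must be oxygen.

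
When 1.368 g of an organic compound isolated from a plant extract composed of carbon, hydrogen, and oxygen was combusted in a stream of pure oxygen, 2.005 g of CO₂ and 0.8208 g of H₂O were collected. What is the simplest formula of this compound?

CH2O

mol C = 2.005 g CO₂ ÷ 44.009 g/mol = 0.045559 mol
mol H = 2 × 0.8208 g H₂O ÷ 18.015 g/mol = 0.091124 mol
mass O = 1.368 − (0.54721 + 0.091853) = 0.72894 g → mol O = 0.72894 ÷ 15.999 = 0.045562 mol
Divide by the smallest (0.045559 mol): C 1.000, H 2.000, O 1.000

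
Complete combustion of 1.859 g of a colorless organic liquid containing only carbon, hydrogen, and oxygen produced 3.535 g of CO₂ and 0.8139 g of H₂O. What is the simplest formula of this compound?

C8H9O5

mol C = 3.535 g CO₂ ÷ 44.009 g/mol = 0.080324 mol
mol H = 2 × 0.8139 g H₂O ÷ 18.015 g/mol = 0.090358 mol
mass O = 1.859 − (0.96478 + 0.091081) = 0.80314 g → mol O = 0.80314 ÷ 15.999 = 0.050199 mol
Divide by the smallest (0.050199 mol): C 1.600, H 1.800, O 1.000
Multiplying each by 5 gives whole numbers: C 8.00, H 9.00, O 5.00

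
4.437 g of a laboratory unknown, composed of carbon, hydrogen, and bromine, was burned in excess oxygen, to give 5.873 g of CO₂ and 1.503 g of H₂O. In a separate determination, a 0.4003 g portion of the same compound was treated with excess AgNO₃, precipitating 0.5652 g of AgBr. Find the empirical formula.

C4H5Br

mol C = 5.873 g CO₂ ÷ 44.009 g/mol = 0.13345 mol
mol H = 2 × 1.503 g H₂O ÷ 18.015 g/mol = 0.16686 mol
From the AgBr data: mol Br per gram of compound = (0.5652 ÷ 187.772) ÷ 0.4003 = 0.0075194 mol/g, so in the 4.437 g combustion sample mol Br = 0.033364 mol
Divide by the smallest (0.033364 mol): C 4.000, H 5.001, Br 1.000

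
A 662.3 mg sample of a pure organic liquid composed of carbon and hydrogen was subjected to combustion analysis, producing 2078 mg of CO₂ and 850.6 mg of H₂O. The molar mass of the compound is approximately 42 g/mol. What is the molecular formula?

mol C = 2.078 g CO₂ ÷ 44.009 g/mol = 0.047218 mol
mol H = 2 × 0.8506 g H₂O ÷ 18.015 g/mol = 0.094432 mol
Divide by the smallest (0.047218 mol): C 1.000, H 2.000
Empirical formula: CH2
Empirical-formula mass = 14.03 g/mol; 42 ÷ 14.03 ≈ 3, so the molecular formula is C3H6.

C3H6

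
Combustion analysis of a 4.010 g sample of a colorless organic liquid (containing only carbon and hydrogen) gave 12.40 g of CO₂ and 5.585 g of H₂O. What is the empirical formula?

C5H11

mol C = 12.40 g CO₂ ÷ 44.009 g/mol = 0.28176 mol
mol H = 2 × 5.585 g H₂O ÷ 18.015 g/mol = 0.62004 mol
Divide by the smallest (0.28176 mol): C 1.000, H 2.201
Multiplying each by 5 gives whole numbers: C 5.00, H 11.00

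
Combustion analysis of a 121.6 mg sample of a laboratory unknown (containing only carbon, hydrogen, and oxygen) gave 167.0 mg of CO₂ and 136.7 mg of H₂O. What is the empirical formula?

mol C = 0.1670 g CO₂ ÷ 44.009 g/mol = 0.0037947 mol
mol H = 2 × 0.1367 g H₂O ÷ 18.015 g/mol = 0.015176 mol
mass O = 0.1216 − (0.045578 + 0.015298) = 0.060724 g → mol O = 0.060724 ÷ 15.999 = 0.0037955 mol
Divide by the smallest (0.0037947 mol): C 1.000, H 3.999, O 1.000

CH4O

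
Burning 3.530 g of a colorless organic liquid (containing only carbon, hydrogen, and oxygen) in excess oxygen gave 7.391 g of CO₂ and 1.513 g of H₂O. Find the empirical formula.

mol C = 7.391 g CO₂ ÷ 44.009 g/mol = 0.16794 mol
mol H = 2 × 1.513 g H₂O ÷ 18.015 g/mol = 0.16797 mol
mass O = 3.530 − (2.0172 + 0.16931) = 1.3435 g → mol O = 1.3435 ÷ 15.999 = 0.083975 mol
Divide by the smallest (0.083975 mol): C 2.000, H 2.000, O 1.000

C2H2O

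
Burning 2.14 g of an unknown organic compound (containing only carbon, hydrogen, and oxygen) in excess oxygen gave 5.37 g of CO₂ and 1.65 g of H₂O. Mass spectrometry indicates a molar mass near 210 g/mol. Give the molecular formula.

mol C = 5.37 g CO₂ ÷ 44.009 g/mol = 0.1220 mol
mol H = 2 × 1.65 g H₂O ÷ 18.015 g/mol = 0.1832 mol
mass O = 2.14 − (1.466 + 0.1846) = 0.4898 g → mol O = 0.4898 ÷ 15.999 = 0.03061 mol
Divide by the smallest (0.03061 mol): C 3.986, H 5.984, O 1.000
Empirical formula: C4H6O
Empirical-formula mass = 70.09 g/mol; 210 ÷ 70.09 ≈ 3, so the molecular formula is C12H18O3.

C12H18O3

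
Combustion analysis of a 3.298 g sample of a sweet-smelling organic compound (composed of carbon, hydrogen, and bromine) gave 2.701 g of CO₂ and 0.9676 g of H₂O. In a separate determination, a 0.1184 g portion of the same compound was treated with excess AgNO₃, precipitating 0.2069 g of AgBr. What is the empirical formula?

C4H7Br2

mol C = 2.701 g CO₂ ÷ 44.009 g/mol = 0.061374 mol
mol H = 2 × 0.9676 g H₂O ÷ 18.015 g/mol = 0.10742 mol
From the AgBr data: mol Br per gram of compound = (0.2069 ÷ 187.772) ÷ 0.1184 = 0.0093063 mol/g, so in the 3.298 g combustion sample mol Br = 0.030692 mol
Divide by the smallest (0.030692 mol): C 2.000, H 3.500, Br 1.000
Multiplying each by 2 gives whole numbers: C 4.00, H 7.00, Br 2.00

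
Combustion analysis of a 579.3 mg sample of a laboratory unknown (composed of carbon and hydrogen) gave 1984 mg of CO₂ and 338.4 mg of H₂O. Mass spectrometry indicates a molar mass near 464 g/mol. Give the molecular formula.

mol C = 1.984 g CO₂ ÷ 44.009 g/mol = 0.045082 mol
mol H = 2 × 0.3384 g H₂O ÷ 18.015 g/mol = 0.037569 mol
Divide by the smallest (0.037569 mol): C 1.200, H 1.000
Multiplying each by 5 gives whole numbers: C 6.00, H 5.00
Empirical formula: C6H5
Empirical-formula mass = 77.11 g/mol; 464 ÷ 77.11 ≈ 6, so the molecular formula is C36H30.

C36H30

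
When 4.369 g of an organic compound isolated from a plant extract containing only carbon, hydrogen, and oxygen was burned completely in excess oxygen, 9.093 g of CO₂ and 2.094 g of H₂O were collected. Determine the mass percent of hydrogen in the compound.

5.36%

mol C = 9.093 g CO₂ ÷ 44.009 g/mol = 0.20662 mol
mol H = 2 × 2.094 g H₂O ÷ 18.015 g/mol = 0.23247 mol
mass O = 4.369 − (2.4817 + 0.23433) = 1.6530 g → mol O = 1.6530 ÷ 15.999 = 0.10332 mol
mass % H = 0.23433 g ÷ 4.369 g × 100%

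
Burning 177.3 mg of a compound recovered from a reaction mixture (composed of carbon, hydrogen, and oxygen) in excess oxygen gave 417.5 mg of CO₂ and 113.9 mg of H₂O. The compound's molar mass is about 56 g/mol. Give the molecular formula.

C3H4O

mol C = 0.4175 g CO₂ ÷ 44.009 g/mol = 0.0094867 mol
mol H = 2 × 0.1139 g H₂O ÷ 18.015 g/mol = 0.012645 mol
mass O = 0.1773 − (0.11394 + 0.012746) = 0.050609 g → mol O = 0.050609 ÷ 15.999 = 0.0031633 mol
Divide by the smallest (0.0031633 mol): C 2.999, H 3.997, O 1.000
Empirical formula: C3H4O
Empirical-formula mass = 56.06 g/mol; 56 ÷ 56.06 ≈ 1, so the molecular formula is C3H4O.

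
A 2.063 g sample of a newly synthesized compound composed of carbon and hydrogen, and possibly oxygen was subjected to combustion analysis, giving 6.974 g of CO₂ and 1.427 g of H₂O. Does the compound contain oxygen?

mol C = 6.974 g CO₂ ÷ 44.009 g/mol = 0.15847 mol
mol H = 2 × 1.427 g H₂O ÷ 18.015 g/mol = 0.15842 mol
C and H together account for 2.0630 g — essentially the entire 2.063 g sample — so the compound contains no oxygen.

no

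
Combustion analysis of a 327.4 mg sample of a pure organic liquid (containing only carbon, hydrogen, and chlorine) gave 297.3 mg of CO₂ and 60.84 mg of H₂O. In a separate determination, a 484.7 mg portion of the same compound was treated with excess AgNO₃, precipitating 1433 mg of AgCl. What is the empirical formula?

mol C = 0.2973 g CO₂ ÷ 44.009 g/mol = 0.0067554 mol
mol H = 2 × 0.06084 g H₂O ÷ 18.015 g/mol = 0.0067544 mol
From the AgCl data: mol Cl per gram of compound = (1.433 ÷ 143.318) ÷ 0.4847 = 0.020629 mol/g, so in the 0.3274 g combustion sample mol Cl = 0.0067538 mol
Divide by the smallest (0.0067538 mol): C 1.000, H 1.000, Cl 1.000

CHCl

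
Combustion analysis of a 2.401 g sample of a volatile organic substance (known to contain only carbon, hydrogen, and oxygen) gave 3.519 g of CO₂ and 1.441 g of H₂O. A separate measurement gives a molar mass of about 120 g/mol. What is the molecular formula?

mol C = 3.519 g CO₂ ÷ 44.009 g/mol = 0.079961 mol
mol H = 2 × 1.441 g H₂O ÷ 18.015 g/mol = 0.15998 mol
mass O = 2.401 − (0.96041 + 0.16126) = 1.2793 g → mol O = 1.2793 ÷ 15.999 = 0.079963 mol
Divide by the smallest (0.079961 mol): C 1.000, H 2.001, O 1.000
Empirical formula: CH2O
Empirical-formula mass = 30.03 g/mol; 120 ÷ 30.03 ≈ 4, so the molecular formula is C4H8O4.

C4H8O4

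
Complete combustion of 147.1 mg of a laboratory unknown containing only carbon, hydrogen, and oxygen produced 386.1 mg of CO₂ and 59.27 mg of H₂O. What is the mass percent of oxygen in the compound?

mol C = 0.3861 g CO₂ ÷ 44.009 g/mol = 0.0087732 mol
mol H = 2 × 0.05927 g H₂O ÷ 18.015 g/mol = 0.0065801 mol
mass O = 0.1471 − (0.10537 + 0.0066327) = 0.035092 g → mol O = 0.035092 ÷ 15.999 = 0.0021934 mol
mass % O = 0.035092 g ÷ 0.1471 g × 100%

23.86%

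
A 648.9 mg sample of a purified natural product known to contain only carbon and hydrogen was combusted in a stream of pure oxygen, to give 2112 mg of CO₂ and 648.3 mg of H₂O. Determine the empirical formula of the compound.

C2H3

mol C = 2.112 g CO₂ ÷ 44.009 g/mol = 0.047990 mol
mol H = 2 × 0.6483 g H₂O ÷ 18.015 g/mol = 0.071973 mol
Divide by the smallest (0.047990 mol): C 1.000, H 1.500
Multiplying each by 2 gives whole numbers: C 2.00, H 3.00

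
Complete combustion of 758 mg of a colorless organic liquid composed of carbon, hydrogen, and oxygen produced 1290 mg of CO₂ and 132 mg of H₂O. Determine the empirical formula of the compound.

mol C = 1.29 g CO₂ ÷ 44.009 g/mol = 0.02931 mol
mol H = 2 × 0.132 g H₂O ÷ 18.015 g/mol = 0.01465 mol
mass O = 0.758 − (0.3521 + 0.01477) = 0.3912 g → mol O = 0.3912 ÷ 15.999 = 0.02445 mol
Divide by the smallest (0.01465 mol): C 2.000, H 1.000, O 1.668
Multiplying each by 3 gives whole numbers: C 6.00, H 3.00, O 5.01

C6H3O5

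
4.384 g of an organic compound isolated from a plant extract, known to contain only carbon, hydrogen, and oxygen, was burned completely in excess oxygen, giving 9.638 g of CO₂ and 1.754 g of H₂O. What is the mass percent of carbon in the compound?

60.00%

mol C = 9.638 g CO₂ ÷ 44.009 g/mol = 0.21900 mol
mol H = 2 × 1.754 g H₂O ÷ 18.015 g/mol = 0.19473 mol
mass O = 4.384 − (2.6304 + 0.19628) = 1.5573 g → mol O = 1.5573 ÷ 15.999 = 0.097337 mol
mass % C = 2.6304 g ÷ 4.384 g × 100%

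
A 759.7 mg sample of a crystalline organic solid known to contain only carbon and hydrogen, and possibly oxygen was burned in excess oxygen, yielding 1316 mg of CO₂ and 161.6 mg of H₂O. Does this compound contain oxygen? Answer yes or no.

mol C = 1.316 g CO₂ ÷ 44.009 g/mol = 0.029903 mol
mol H = 2 × 0.1616 g H₂O ÷ 18.015 g/mol = 0.017941 mol
C and H account for only 0.37725 g of the 0.7597 g sample; the remaining 0.38245 g must be oxygen.

yes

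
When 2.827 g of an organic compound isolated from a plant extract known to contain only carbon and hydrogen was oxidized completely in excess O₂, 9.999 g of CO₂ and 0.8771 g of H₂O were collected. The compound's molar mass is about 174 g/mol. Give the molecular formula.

mol C = 9.999 g CO₂ ÷ 44.009 g/mol = 0.22720 mol
mol H = 2 × 0.8771 g H₂O ÷ 18.015 g/mol = 0.097374 mol
Divide by the smallest (0.097374 mol): C 2.333, H 1.000
Multiplying each by 3 gives whole numbers: C 7.00, H 3.00
Empirical formula: C7H3
Empirical-formula mass = 87.10 g/mol; 174 ÷ 87.10 ≈ 2, so the molecular formula is C14H6.

C14H6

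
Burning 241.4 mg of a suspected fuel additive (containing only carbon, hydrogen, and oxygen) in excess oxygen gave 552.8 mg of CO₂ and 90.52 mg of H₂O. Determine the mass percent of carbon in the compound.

mol C = 0.5528 g CO₂ ÷ 44.009 g/mol = 0.012561 mol
mol H = 2 × 0.09052 g H₂O ÷ 18.015 g/mol = 0.010049 mol
mass O = 0.2414 − (0.15087 + 0.010130) = 0.080399 g → mol O = 0.080399 ÷ 15.999 = 0.0050253 mol
mass % C = 0.15087 g ÷ 0.2414 g × 100%

62.50%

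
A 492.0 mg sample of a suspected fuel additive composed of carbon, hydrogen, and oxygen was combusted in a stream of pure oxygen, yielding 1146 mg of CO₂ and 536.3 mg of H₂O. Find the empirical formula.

C7H16O2

mol C = 1.146 g CO₂ ÷ 44.009 g/mol = 0.026040 mol
mol H = 2 × 0.5363 g H₂O ÷ 18.015 g/mol = 0.059539 mol
mass O = 0.4920 − (0.31277 + 0.060016) = 0.11922 g → mol O = 0.11922 ÷ 15.999 = 0.0074515 mol
Divide by the smallest (0.0074515 mol): C 3.495, H 7.990, O 1.000
Multiplying each by 2 gives whole numbers: C 6.99, H 15.98, O 2.00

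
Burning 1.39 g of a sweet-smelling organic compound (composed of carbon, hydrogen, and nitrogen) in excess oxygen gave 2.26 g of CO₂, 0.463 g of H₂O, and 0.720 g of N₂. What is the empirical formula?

mol C = 2.26 g CO₂ ÷ 44.009 g/mol = 0.05135 mol
mol H = 2 × 0.463 g H₂O ÷ 18.015 g/mol = 0.05140 mol
mol N = 2 × 0.720 g N₂ ÷ 28.014 g/mol = 0.05140 mol
Divide by the smallest (0.05135 mol): C 1.000, H 1.001, N 1.001

CHN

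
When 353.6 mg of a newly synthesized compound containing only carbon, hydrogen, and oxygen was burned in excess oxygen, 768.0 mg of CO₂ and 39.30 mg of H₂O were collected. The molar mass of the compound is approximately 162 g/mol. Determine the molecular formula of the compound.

C8H2O4

mol C = 0.7680 g CO₂ ÷ 44.009 g/mol = 0.017451 mol
mol H = 2 × 0.03930 g H₂O ÷ 18.015 g/mol = 0.0043630 mol
mass O = 0.3536 − (0.20960 + 0.0043979) = 0.13960 g → mol O = 0.13960 ÷ 15.999 = 0.0087254 mol
Divide by the smallest (0.0043630 mol): C 4.000, H 1.000, O 2.000
Empirical formula: C4HO2
Empirical-formula mass = 81.05 g/mol; 162 ÷ 81.05 ≈ 2, so the molecular formula is C8H2O4.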